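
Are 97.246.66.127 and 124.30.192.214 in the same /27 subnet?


Mask: 255.255.255.224
97.246.66.127 AND mask = 97.246.66.96
124.30.192.214 AND mask = 124.30.192.192
No, different subnets (97.246.66.96 vs 124.30.192.192)


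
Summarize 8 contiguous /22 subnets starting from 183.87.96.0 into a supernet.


Original prefix: /22
Number of subnets: 8 = 2^3
New prefix = 22 - 3 = 19
Supernet: 183.87.96.0/19


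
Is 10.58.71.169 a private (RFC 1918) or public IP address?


RFC 1918 private ranges:
  10.0.0.0/8 (10.0.0.0 - 10.255.255.255)
  172.16.0.0/12 (172.16.0.0 - 172.31.255.255)
  192.168.0.0/16 (192.168.0.0 - 192.168.255.255)
Private (in 10.0.0.0/8)


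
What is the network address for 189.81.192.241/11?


IP:   10111101.01010001.11000000.11110001
Mask: 11111111.11100000.00000000.00000000
AND operation:
Net:  10111101.01000000.00000000.00000000
Network: 189.64.0.0/11


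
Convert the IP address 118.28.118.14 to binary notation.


118 = 01110110
28 = 00011100
118 = 01110110
14 = 00001110
Binary: 01110110.00011100.01110110.00001110


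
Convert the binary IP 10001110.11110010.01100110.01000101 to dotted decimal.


10001110 = 142
11110010 = 242
01100110 = 102
01000101 = 69
IP: 142.242.102.69


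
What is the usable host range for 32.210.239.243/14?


Network: 32.208.0.0
Broadcast: 32.211.255.255
First usable = network + 1
Last usable = broadcast - 1
Range: 32.208.0.1 to 32.211.255.254


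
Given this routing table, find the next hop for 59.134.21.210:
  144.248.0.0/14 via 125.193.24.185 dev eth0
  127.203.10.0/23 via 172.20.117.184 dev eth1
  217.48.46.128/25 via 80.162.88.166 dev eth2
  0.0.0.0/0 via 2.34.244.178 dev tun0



Longest prefix match for 59.134.21.210:
  /14 144.248.0.0: no
  /23 127.203.10.0: no
  /25 217.48.46.128: no
  /0 0.0.0.0: MATCH
Selected: next-hop 2.34.244.178 via tun0 (matched /0)


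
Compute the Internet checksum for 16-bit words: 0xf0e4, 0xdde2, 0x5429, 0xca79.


Sum all words (with carry folding):
+ 0xf0e4 = 0xf0e4
+ 0xdde2 = 0xcec7
+ 0x5429 = 0x22f1
+ 0xca79 = 0xed6a
One's complement: ~0xed6a
Checksum = 0x1295


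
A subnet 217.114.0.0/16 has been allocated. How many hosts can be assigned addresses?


Host bits = 32 - 16 = 16
Total addresses = 2^16 = 65536
Usable = total - 2 (network and broadcast)
Usable hosts: 65534


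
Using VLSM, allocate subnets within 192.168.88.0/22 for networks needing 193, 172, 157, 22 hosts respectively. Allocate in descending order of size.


193 hosts -> /24 (254 usable): 192.168.88.0/24
172 hosts -> /24 (254 usable): 192.168.89.0/24
157 hosts -> /24 (254 usable): 192.168.90.0/24
22 hosts -> /27 (30 usable): 192.168.91.0/27
Allocation: 192.168.88.0/24 (193 hosts, 254 usable); 192.168.89.0/24 (172 hosts, 254 usable); 192.168.90.0/24 (157 hosts, 254 usable); 192.168.91.0/27 (22 hosts, 30 usable)


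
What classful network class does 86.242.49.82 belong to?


First octet: 86
Binary: 01010110
0xxxxxxx -> Class A (1-126)
Class A, default mask 255.0.0.0 (/8)


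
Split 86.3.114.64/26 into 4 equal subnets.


New prefix = 26 + 2 = 28
Each subnet has 16 addresses
  86.3.114.64/28
  86.3.114.80/28
  86.3.114.96/28
  86.3.114.112/28
Subnets: 86.3.114.64/28, 86.3.114.80/28, 86.3.114.96/28, 86.3.114.112/28


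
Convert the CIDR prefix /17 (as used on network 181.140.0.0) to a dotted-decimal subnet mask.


/17 means 17 network bits, 15 host bits
Binary: 11111111111111111000000000000000
Mask: 255.255.128.0


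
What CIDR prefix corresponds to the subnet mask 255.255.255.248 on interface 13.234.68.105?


Binary: 11111111.11111111.11111111.11111000
Count leading 1s
Prefix: /29


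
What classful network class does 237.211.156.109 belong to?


First octet: 237
Binary: 11101101
1110xxxx -> Class D (224-239)
Class D (multicast), default mask N/A


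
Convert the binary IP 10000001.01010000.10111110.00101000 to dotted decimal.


10000001 = 129
01010000 = 80
10111110 = 190
00101000 = 40
IP: 129.80.190.40


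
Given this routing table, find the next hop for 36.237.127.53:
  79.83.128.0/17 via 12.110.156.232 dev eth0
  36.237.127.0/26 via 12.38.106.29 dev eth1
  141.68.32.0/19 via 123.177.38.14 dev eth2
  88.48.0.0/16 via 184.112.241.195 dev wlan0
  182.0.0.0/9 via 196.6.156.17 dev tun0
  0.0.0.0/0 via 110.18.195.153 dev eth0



Longest prefix match for 36.237.127.53:
  /17 79.83.128.0: no
  /26 36.237.127.0: MATCH
  /19 141.68.32.0: no
  /16 88.48.0.0: no
  /9 182.0.0.0: no
  /0 0.0.0.0: MATCH
Selected: next-hop 12.38.106.29 via eth1 (matched /26)


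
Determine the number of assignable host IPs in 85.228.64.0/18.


Host bits = 32 - 18 = 14
Total addresses = 2^14 = 16384
Usable = total - 2 (network and broadcast)
Usable hosts: 16382


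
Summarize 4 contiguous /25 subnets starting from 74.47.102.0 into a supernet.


Original prefix: /25
Number of subnets: 4 = 2^2
New prefix = 25 - 2 = 23
Supernet: 74.47.102.0/23


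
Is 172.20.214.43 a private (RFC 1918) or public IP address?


RFC 1918 private ranges:
  10.0.0.0/8 (10.0.0.0 - 10.255.255.255)
  172.16.0.0/12 (172.16.0.0 - 172.31.255.255)
  192.168.0.0/16 (192.168.0.0 - 192.168.255.255)
Private (in 172.16.0.0/12)


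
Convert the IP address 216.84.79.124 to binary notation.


216 = 11011000
84 = 01010100
79 = 01001111
124 = 01111100
Binary: 11011000.01010100.01001111.01111100


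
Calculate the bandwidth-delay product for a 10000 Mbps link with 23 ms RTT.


BDP = bandwidth * RTT
= 10000 Mbps * 23 ms
= 10000 * 1e6 * 23 / 1000 bits
= 230000000 bits
= 28750000 bytes
= 28076.1719 KB
BDP = 230000000 bits (28750000 bytes)


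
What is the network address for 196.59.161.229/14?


IP:   11000100.00111011.10100001.11100101
Mask: 11111111.11111100.00000000.00000000
AND operation:
Net:  11000100.00111000.00000000.00000000
Network: 196.56.0.0/14


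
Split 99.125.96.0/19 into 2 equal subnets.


New prefix = 19 + 1 = 20
Each subnet has 4096 addresses
  99.125.96.0/20
  99.125.112.0/20
Subnets: 99.125.96.0/20, 99.125.112.0/20


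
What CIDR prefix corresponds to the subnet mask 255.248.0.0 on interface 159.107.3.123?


Binary: 11111111.11111000.00000000.00000000
Count leading 1s
Prefix: /13


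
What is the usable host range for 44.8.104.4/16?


Network: 44.8.0.0
Broadcast: 44.8.255.255
First usable = network + 1
Last usable = broadcast - 1
Range: 44.8.0.1 to 44.8.255.254


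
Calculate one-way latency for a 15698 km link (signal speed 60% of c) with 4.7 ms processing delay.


Speed = 0.6 * 3e5 km/s = 180000 km/s
Propagation delay = 15698 / 180000 = 0.0872 s = 87.2111 ms
Processing delay = 4.7 ms
Total one-way latency = 91.9111 ms


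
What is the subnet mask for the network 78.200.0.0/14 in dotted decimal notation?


/14 means 14 network bits, 18 host bits
Binary: 11111111111111000000000000000000
Mask: 255.252.0.0


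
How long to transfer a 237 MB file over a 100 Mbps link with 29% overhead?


Effective throughput = 100 * (1 - 29/100) = 71 Mbps
File size in Mb = 237 * 8 = 1896 Mb
Time = 1896 / 71
Time = 26.7042 seconds


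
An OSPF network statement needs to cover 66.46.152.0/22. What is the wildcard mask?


Subnet mask: 255.255.252.0
Wildcard = 255.255.255.255 - subnet mask
255 - 255 = 0
255 - 255 = 0
255 - 252 = 3
255 - 0 = 255
Wildcard: 0.0.3.255


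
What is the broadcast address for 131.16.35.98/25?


Network: 131.16.35.0/25
Host bits = 7
Set all host bits to 1:
Broadcast: 131.16.35.127


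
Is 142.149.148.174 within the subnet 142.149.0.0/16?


Subnet network: 142.149.0.0
Test IP AND mask: 142.149.0.0
Yes, 142.149.148.174 is in 142.149.0.0/16


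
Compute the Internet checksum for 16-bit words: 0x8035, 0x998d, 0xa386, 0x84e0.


Sum all words (with carry folding):
+ 0x8035 = 0x8035
+ 0x998d = 0x19c3
+ 0xa386 = 0xbd49
+ 0x84e0 = 0x422a
One's complement: ~0x422a
Checksum = 0xbdd5


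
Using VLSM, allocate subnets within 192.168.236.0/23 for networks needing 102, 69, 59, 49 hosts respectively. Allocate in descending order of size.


102 hosts -> /25 (126 usable): 192.168.236.0/25
69 hosts -> /25 (126 usable): 192.168.236.128/25
59 hosts -> /26 (62 usable): 192.168.237.0/26
49 hosts -> /26 (62 usable): 192.168.237.64/26
Allocation: 192.168.236.0/25 (102 hosts, 126 usable); 192.168.236.128/25 (69 hosts, 126 usable); 192.168.237.0/26 (59 hosts, 62 usable); 192.168.237.64/26 (49 hosts, 62 usable)


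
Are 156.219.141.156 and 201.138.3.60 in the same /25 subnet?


Mask: 255.255.255.128
156.219.141.156 AND mask = 156.219.141.128
201.138.3.60 AND mask = 201.138.3.0
No, different subnets (156.219.141.128 vs 201.138.3.0)


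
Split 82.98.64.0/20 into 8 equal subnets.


New prefix = 20 + 3 = 23
Each subnet has 512 addresses
  82.98.64.0/23
  82.98.66.0/23
  82.98.68.0/23
  82.98.70.0/23
  82.98.72.0/23
  82.98.74.0/23
  82.98.76.0/23
  82.98.78.0/23
Subnets: 82.98.64.0/23, 82.98.66.0/23, 82.98.68.0/23, 82.98.70.0/23, 82.98.72.0/23, 82.98.74.0/23, 82.98.76.0/23, 82.98.78.0/23


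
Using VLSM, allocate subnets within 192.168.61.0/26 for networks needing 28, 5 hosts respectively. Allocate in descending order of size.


28 hosts -> /27 (30 usable): 192.168.61.0/27
5 hosts -> /29 (6 usable): 192.168.61.32/29
Allocation: 192.168.61.0/27 (28 hosts, 30 usable); 192.168.61.32/29 (5 hosts, 6 usable)


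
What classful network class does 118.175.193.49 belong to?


First octet: 118
Binary: 01110110
0xxxxxxx -> Class A (1-126)
Class A, default mask 255.0.0.0 (/8)


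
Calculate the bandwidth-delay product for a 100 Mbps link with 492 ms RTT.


BDP = bandwidth * RTT
= 100 Mbps * 492 ms
= 100 * 1e6 * 492 / 1000 bits
= 49200000 bits
= 6150000 bytes
= 6005.8594 KB
BDP = 49200000 bits (6150000 bytes)


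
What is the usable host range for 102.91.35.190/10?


Network: 102.64.0.0
Broadcast: 102.127.255.255
First usable = network + 1
Last usable = broadcast - 1
Range: 102.64.0.1 to 102.127.255.254


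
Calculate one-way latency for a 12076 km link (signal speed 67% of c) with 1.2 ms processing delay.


Speed = 0.67 * 3e5 km/s = 201000 km/s
Propagation delay = 12076 / 201000 = 0.0601 s = 60.0796 ms
Processing delay = 1.2 ms
Total one-way latency = 61.2796 ms


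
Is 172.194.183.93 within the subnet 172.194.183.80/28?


Subnet network: 172.194.183.80
Test IP AND mask: 172.194.183.80
Yes, 172.194.183.93 is in 172.194.183.80/28


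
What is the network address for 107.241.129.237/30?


IP:   01101011.11110001.10000001.11101101
Mask: 11111111.11111111.11111111.11111100
AND operation:
Net:  01101011.11110001.10000001.11101100
Network: 107.241.129.236/30


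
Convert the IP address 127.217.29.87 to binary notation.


127 = 01111111
217 = 11011001
29 = 00011101
87 = 01010111
Binary: 01111111.11011001.00011101.01010111


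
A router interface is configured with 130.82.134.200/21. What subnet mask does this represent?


/21 means 21 network bits, 11 host bits
Binary: 11111111111111111111100000000000
Mask: 255.255.248.0


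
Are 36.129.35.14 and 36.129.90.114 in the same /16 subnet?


Mask: 255.255.0.0
36.129.35.14 AND mask = 36.129.0.0
36.129.90.114 AND mask = 36.129.0.0
Yes, same subnet (36.129.0.0)


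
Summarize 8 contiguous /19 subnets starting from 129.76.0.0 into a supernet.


Original prefix: /19
Number of subnets: 8 = 2^3
New prefix = 19 - 3 = 16
Supernet: 129.76.0.0/16


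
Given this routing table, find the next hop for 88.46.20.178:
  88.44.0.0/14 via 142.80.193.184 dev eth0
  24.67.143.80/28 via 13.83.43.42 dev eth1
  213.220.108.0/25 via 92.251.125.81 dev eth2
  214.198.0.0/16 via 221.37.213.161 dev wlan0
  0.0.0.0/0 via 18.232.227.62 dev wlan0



Longest prefix match for 88.46.20.178:
  /14 88.44.0.0: MATCH
  /28 24.67.143.80: no
  /25 213.220.108.0: no
  /16 214.198.0.0: no
  /0 0.0.0.0: MATCH
Selected: next-hop 142.80.193.184 via eth0 (matched /14)


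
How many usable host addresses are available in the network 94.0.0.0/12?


Host bits = 32 - 12 = 20
Total addresses = 2^20 = 1048576
Usable = total - 2 (network and broadcast)
Usable hosts: 1048574


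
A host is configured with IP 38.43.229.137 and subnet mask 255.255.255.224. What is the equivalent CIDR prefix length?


Binary: 11111111.11111111.11111111.11100000
Count leading 1s
Prefix: /27


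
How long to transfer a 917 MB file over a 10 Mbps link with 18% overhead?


Effective throughput = 10 * (1 - 18/100) = 8.2 Mbps
File size in Mb = 917 * 8 = 7336 Mb
Time = 7336 / 8.2
Time = 894.6341 seconds


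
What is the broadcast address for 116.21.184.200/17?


Network: 116.21.128.0/17
Host bits = 15
Set all host bits to 1:
Broadcast: 116.21.255.255


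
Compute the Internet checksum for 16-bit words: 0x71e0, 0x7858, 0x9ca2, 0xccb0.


Sum all words (with carry folding):
+ 0x71e0 = 0x71e0
+ 0x7858 = 0xea38
+ 0x9ca2 = 0x86db
+ 0xccb0 = 0x538c
One's complement: ~0x538c
Checksum = 0xac73


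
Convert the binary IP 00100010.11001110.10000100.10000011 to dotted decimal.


00100010 = 34
11001110 = 206
10000100 = 132
10000011 = 131
IP: 34.206.132.131


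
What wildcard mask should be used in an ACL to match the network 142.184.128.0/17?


Subnet mask: 255.255.128.0
Wildcard = 255.255.255.255 - subnet mask
255 - 255 = 0
255 - 255 = 0
255 - 128 = 127
255 - 0 = 255
Wildcard: 0.0.127.255


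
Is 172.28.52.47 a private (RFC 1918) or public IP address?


RFC 1918 private ranges:
  10.0.0.0/8 (10.0.0.0 - 10.255.255.255)
  172.16.0.0/12 (172.16.0.0 - 172.31.255.255)
  192.168.0.0/16 (192.168.0.0 - 192.168.255.255)
Private (in 172.16.0.0/12)


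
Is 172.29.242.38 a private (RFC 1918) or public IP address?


RFC 1918 private ranges:
  10.0.0.0/8 (10.0.0.0 - 10.255.255.255)
  172.16.0.0/12 (172.16.0.0 - 172.31.255.255)
  192.168.0.0/16 (192.168.0.0 - 192.168.255.255)
Private (in 172.16.0.0/12)


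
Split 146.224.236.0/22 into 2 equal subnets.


New prefix = 22 + 1 = 23
Each subnet has 512 addresses
  146.224.236.0/23
  146.224.238.0/23
Subnets: 146.224.236.0/23, 146.224.238.0/23


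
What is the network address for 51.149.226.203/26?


IP:   00110011.10010101.11100010.11001011
Mask: 11111111.11111111.11111111.11000000
AND operation:
Net:  00110011.10010101.11100010.11000000
Network: 51.149.226.192/26


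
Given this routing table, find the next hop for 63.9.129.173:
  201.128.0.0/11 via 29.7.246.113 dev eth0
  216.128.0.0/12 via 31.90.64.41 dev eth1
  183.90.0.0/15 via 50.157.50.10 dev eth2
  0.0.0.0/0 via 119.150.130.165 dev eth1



Longest prefix match for 63.9.129.173:
  /11 201.128.0.0: no
  /12 216.128.0.0: no
  /15 183.90.0.0: no
  /0 0.0.0.0: MATCH
Selected: next-hop 119.150.130.165 via eth1 (matched /0)


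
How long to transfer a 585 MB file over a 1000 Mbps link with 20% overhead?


Effective throughput = 1000 * (1 - 20/100) = 800 Mbps
File size in Mb = 585 * 8 = 4680 Mb
Time = 4680 / 800
Time = 5.85 seconds


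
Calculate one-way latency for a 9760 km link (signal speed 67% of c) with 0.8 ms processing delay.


Speed = 0.67 * 3e5 km/s = 201000 km/s
Propagation delay = 9760 / 201000 = 0.0486 s = 48.5572 ms
Processing delay = 0.8 ms
Total one-way latency = 49.3572 ms


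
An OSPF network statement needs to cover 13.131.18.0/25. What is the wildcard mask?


Subnet mask: 255.255.255.128
Wildcard = 255.255.255.255 - subnet mask
255 - 255 = 0
255 - 255 = 0
255 - 255 = 0
255 - 128 = 127
Wildcard: 0.0.0.127


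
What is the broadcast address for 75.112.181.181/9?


Network: 75.0.0.0/9
Host bits = 23
Set all host bits to 1:
Broadcast: 75.127.255.255


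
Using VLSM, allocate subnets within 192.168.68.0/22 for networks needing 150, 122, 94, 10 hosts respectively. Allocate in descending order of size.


150 hosts -> /24 (254 usable): 192.168.68.0/24
122 hosts -> /25 (126 usable): 192.168.69.0/25
94 hosts -> /25 (126 usable): 192.168.69.128/25
10 hosts -> /28 (14 usable): 192.168.70.0/28
Allocation: 192.168.68.0/24 (150 hosts, 254 usable); 192.168.69.0/25 (122 hosts, 126 usable); 192.168.69.128/25 (94 hosts, 126 usable); 192.168.70.0/28 (10 hosts, 14 usable)


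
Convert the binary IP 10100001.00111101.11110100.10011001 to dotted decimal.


10100001 = 161
00111101 = 61
11110100 = 244
10011001 = 153
IP: 161.61.244.153


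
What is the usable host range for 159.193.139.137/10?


Network: 159.192.0.0
Broadcast: 159.255.255.255
First usable = network + 1
Last usable = broadcast - 1
Range: 159.192.0.1 to 159.255.255.254


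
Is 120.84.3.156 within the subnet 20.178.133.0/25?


Subnet network: 20.178.133.0
Test IP AND mask: 120.84.3.128
No, 120.84.3.156 is not in 20.178.133.0/25


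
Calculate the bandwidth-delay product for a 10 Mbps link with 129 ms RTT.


BDP = bandwidth * RTT
= 10 Mbps * 129 ms
= 10 * 1e6 * 129 / 1000 bits
= 1290000 bits
= 161250 bytes
= 157.4707 KB
BDP = 1290000 bits (161250 bytes)


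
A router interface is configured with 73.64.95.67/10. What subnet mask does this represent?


/10 means 10 network bits, 22 host bits
Binary: 11111111110000000000000000000000
Mask: 255.192.0.0


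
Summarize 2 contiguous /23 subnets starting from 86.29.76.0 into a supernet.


Original prefix: /23
Number of subnets: 2 = 2^1
New prefix = 23 - 1 = 22
Supernet: 86.29.76.0/22


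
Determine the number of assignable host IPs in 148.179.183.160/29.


Host bits = 32 - 29 = 3
Total addresses = 2^3 = 8
Usable = total - 2 (network and broadcast)
Usable hosts: 6


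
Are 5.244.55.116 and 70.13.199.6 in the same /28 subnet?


Mask: 255.255.255.240
5.244.55.116 AND mask = 5.244.55.112
70.13.199.6 AND mask = 70.13.199.0
No, different subnets (5.244.55.112 vs 70.13.199.0)


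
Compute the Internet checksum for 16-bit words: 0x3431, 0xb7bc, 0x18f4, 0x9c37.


Sum all words (with carry folding):
+ 0x3431 = 0x3431
+ 0xb7bc = 0xebed
+ 0x18f4 = 0x04e2
+ 0x9c37 = 0xa119
One's complement: ~0xa119
Checksum = 0x5ee6


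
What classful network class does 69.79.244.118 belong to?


First octet: 69
Binary: 01000101
0xxxxxxx -> Class A (1-126)
Class A, default mask 255.0.0.0 (/8)


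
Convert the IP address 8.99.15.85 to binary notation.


8 = 00001000
99 = 01100011
15 = 00001111
85 = 01010101
Binary: 00001000.01100011.00001111.01010101


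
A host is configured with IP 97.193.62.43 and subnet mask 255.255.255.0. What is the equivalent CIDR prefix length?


Binary: 11111111.11111111.11111111.00000000
Count leading 1s
Prefix: /24


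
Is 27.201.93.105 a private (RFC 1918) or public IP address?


RFC 1918 private ranges:
  10.0.0.0/8 (10.0.0.0 - 10.255.255.255)
  172.16.0.0/12 (172.16.0.0 - 172.31.255.255)
  192.168.0.0/16 (192.168.0.0 - 192.168.255.255)
Public (not in any RFC 1918 range)


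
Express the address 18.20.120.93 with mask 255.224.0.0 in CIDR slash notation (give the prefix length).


Binary: 11111111.11100000.00000000.00000000
Count leading 1s
Prefix: /11


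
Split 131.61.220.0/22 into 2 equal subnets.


New prefix = 22 + 1 = 23
Each subnet has 512 addresses
  131.61.220.0/23
  131.61.222.0/23
Subnets: 131.61.220.0/23, 131.61.222.0/23


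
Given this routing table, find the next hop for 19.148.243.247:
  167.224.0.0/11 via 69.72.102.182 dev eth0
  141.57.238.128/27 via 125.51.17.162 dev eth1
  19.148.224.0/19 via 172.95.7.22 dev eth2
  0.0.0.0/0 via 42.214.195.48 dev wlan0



Longest prefix match for 19.148.243.247:
  /11 167.224.0.0: no
  /27 141.57.238.128: no
  /19 19.148.224.0: MATCH
  /0 0.0.0.0: MATCH
Selected: next-hop 172.95.7.22 via eth2 (matched /19)


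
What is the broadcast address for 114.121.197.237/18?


Network: 114.121.192.0/18
Host bits = 14
Set all host bits to 1:
Broadcast: 114.121.255.255


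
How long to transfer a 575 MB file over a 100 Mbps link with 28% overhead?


Effective throughput = 100 * (1 - 28/100) = 72 Mbps
File size in Mb = 575 * 8 = 4600 Mb
Time = 4600 / 72
Time = 63.8889 seconds


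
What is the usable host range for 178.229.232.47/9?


Network: 178.128.0.0
Broadcast: 178.255.255.255
First usable = network + 1
Last usable = broadcast - 1
Range: 178.128.0.1 to 178.255.255.254


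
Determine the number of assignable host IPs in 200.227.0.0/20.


Host bits = 32 - 20 = 12
Total addresses = 2^12 = 4096
Usable = total - 2 (network and broadcast)
Usable hosts: 4094


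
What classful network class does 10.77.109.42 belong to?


First octet: 10
Binary: 00001010
0xxxxxxx -> Class A (1-126)
Class A, default mask 255.0.0.0 (/8)


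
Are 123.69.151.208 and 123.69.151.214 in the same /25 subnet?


Mask: 255.255.255.128
123.69.151.208 AND mask = 123.69.151.128
123.69.151.214 AND mask = 123.69.151.128
Yes, same subnet (123.69.151.128)


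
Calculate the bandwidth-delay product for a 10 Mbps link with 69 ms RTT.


BDP = bandwidth * RTT
= 10 Mbps * 69 ms
= 10 * 1e6 * 69 / 1000 bits
= 690000 bits
= 86250 bytes
= 84.2285 KB
BDP = 690000 bits (86250 bytes)


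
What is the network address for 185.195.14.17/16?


IP:   10111001.11000011.00001110.00010001
Mask: 11111111.11111111.00000000.00000000
AND operation:
Net:  10111001.11000011.00000000.00000000
Network: 185.195.0.0/16


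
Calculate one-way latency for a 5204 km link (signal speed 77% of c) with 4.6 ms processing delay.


Speed = 0.77 * 3e5 km/s = 231000 km/s
Propagation delay = 5204 / 231000 = 0.0225 s = 22.5281 ms
Processing delay = 4.6 ms
Total one-way latency = 27.1281 ms


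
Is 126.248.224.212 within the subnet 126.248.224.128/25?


Subnet network: 126.248.224.128
Test IP AND mask: 126.248.224.128
Yes, 126.248.224.212 is in 126.248.224.128/25


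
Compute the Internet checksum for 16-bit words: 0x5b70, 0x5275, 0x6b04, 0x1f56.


Sum all words (with carry folding):
+ 0x5b70 = 0x5b70
+ 0x5275 = 0xade5
+ 0x6b04 = 0x18ea
+ 0x1f56 = 0x3840
One's complement: ~0x3840
Checksum = 0xc7bf


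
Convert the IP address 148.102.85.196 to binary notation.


148 = 10010100
102 = 01100110
85 = 01010101
196 = 11000100
Binary: 10010100.01100110.01010101.11000100


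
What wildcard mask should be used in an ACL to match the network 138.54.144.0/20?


Subnet mask: 255.255.240.0
Wildcard = 255.255.255.255 - subnet mask
255 - 255 = 0
255 - 255 = 0
255 - 240 = 15
255 - 0 = 255
Wildcard: 0.0.15.255


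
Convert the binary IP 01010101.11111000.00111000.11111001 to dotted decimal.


01010101 = 85
11111000 = 248
00111000 = 56
11111001 = 249
IP: 85.248.56.249


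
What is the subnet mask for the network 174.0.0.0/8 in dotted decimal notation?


/8 means 8 network bits, 24 host bits
Binary: 11111111000000000000000000000000
Mask: 255.0.0.0


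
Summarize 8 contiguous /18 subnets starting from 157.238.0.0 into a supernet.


Original prefix: /18
Number of subnets: 8 = 2^3
New prefix = 18 - 3 = 15
Supernet: 157.238.0.0/15


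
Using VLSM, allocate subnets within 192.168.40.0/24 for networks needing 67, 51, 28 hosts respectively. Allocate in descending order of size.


67 hosts -> /25 (126 usable): 192.168.40.0/25
51 hosts -> /26 (62 usable): 192.168.40.128/26
28 hosts -> /27 (30 usable): 192.168.40.192/27
Allocation: 192.168.40.0/25 (67 hosts, 126 usable); 192.168.40.128/26 (51 hosts, 62 usable); 192.168.40.192/27 (28 hosts, 30 usable)


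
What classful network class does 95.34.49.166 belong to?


First octet: 95
Binary: 01011111
0xxxxxxx -> Class A (1-126)
Class A, default mask 255.0.0.0 (/8)


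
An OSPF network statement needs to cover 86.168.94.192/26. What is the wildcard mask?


Subnet mask: 255.255.255.192
Wildcard = 255.255.255.255 - subnet mask
255 - 255 = 0
255 - 255 = 0
255 - 255 = 0
255 - 192 = 63
Wildcard: 0.0.0.63


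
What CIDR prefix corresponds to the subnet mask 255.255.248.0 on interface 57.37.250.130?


Binary: 11111111.11111111.11111000.00000000
Count leading 1s
Prefix: /21


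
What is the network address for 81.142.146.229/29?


IP:   01010001.10001110.10010010.11100101
Mask: 11111111.11111111.11111111.11111000
AND operation:
Net:  01010001.10001110.10010010.11100000
Network: 81.142.146.224/29


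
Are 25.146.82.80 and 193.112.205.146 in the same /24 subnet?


Mask: 255.255.255.0
25.146.82.80 AND mask = 25.146.82.0
193.112.205.146 AND mask = 193.112.205.0
No, different subnets (25.146.82.0 vs 193.112.205.0)


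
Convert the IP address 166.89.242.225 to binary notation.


166 = 10100110
89 = 01011001
242 = 11110010
225 = 11100001
Binary: 10100110.01011001.11110010.11100001


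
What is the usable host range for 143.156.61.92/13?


Network: 143.152.0.0
Broadcast: 143.159.255.255
First usable = network + 1
Last usable = broadcast - 1
Range: 143.152.0.1 to 143.159.255.254


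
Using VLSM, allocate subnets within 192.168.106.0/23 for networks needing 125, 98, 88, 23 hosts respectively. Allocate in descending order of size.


125 hosts -> /25 (126 usable): 192.168.106.0/25
98 hosts -> /25 (126 usable): 192.168.106.128/25
88 hosts -> /25 (126 usable): 192.168.107.0/25
23 hosts -> /27 (30 usable): 192.168.107.128/27
Allocation: 192.168.106.0/25 (125 hosts, 126 usable); 192.168.106.128/25 (98 hosts, 126 usable); 192.168.107.0/25 (88 hosts, 126 usable); 192.168.107.128/27 (23 hosts, 30 usable)


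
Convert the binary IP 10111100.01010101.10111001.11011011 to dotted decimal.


10111100 = 188
01010101 = 85
10111001 = 185
11011011 = 219
IP: 188.85.185.219


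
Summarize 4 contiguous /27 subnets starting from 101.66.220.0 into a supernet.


Original prefix: /27
Number of subnets: 4 = 2^2
New prefix = 27 - 2 = 25
Supernet: 101.66.220.0/25


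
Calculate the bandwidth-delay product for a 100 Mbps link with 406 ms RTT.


BDP = bandwidth * RTT
= 100 Mbps * 406 ms
= 100 * 1e6 * 406 / 1000 bits
= 40600000 bits
= 5075000 bytes
= 4956.0547 KB
BDP = 40600000 bits (5075000 bytes)


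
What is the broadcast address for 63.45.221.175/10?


Network: 63.0.0.0/10
Host bits = 22
Set all host bits to 1:
Broadcast: 63.63.255.255


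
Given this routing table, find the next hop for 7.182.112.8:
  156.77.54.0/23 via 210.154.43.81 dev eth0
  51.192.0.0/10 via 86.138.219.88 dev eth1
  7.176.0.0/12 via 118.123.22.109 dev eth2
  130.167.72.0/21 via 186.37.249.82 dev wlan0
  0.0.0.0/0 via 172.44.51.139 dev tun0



Longest prefix match for 7.182.112.8:
  /23 156.77.54.0: no
  /10 51.192.0.0: no
  /12 7.176.0.0: MATCH
  /21 130.167.72.0: no
  /0 0.0.0.0: MATCH
Selected: next-hop 118.123.22.109 via eth2 (matched /12)


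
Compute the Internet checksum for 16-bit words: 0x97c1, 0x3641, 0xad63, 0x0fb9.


Sum all words (with carry folding):
+ 0x97c1 = 0x97c1
+ 0x3641 = 0xce02
+ 0xad63 = 0x7b66
+ 0x0fb9 = 0x8b1f
One's complement: ~0x8b1f
Checksum = 0x74e0


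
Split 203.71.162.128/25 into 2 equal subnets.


New prefix = 25 + 1 = 26
Each subnet has 64 addresses
  203.71.162.128/26
  203.71.162.192/26
Subnets: 203.71.162.128/26, 203.71.162.192/26


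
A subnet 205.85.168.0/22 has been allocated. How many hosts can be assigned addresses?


Host bits = 32 - 22 = 10
Total addresses = 2^10 = 1024
Usable = total - 2 (network and broadcast)
Usable hosts: 1022


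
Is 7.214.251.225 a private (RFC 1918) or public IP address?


RFC 1918 private ranges:
  10.0.0.0/8 (10.0.0.0 - 10.255.255.255)
  172.16.0.0/12 (172.16.0.0 - 172.31.255.255)
  192.168.0.0/16 (192.168.0.0 - 192.168.255.255)
Public (not in any RFC 1918 range)


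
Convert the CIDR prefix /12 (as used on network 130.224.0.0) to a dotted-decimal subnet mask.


/12 means 12 network bits, 20 host bits
Binary: 11111111111100000000000000000000
Mask: 255.240.0.0


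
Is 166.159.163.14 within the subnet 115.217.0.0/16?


Subnet network: 115.217.0.0
Test IP AND mask: 166.159.0.0
No, 166.159.163.14 is not in 115.217.0.0/16


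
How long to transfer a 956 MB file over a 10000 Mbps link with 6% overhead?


Effective throughput = 10000 * (1 - 6/100) = 9400 Mbps
File size in Mb = 956 * 8 = 7648 Mb
Time = 7648 / 9400
Time = 0.8136 seconds


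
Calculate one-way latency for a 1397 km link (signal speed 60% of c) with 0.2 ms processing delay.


Speed = 0.6 * 3e5 km/s = 180000 km/s
Propagation delay = 1397 / 180000 = 0.0078 s = 7.7611 ms
Processing delay = 0.2 ms
Total one-way latency = 7.9611 ms


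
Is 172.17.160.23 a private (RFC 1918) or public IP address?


RFC 1918 private ranges:
  10.0.0.0/8 (10.0.0.0 - 10.255.255.255)
  172.16.0.0/12 (172.16.0.0 - 172.31.255.255)
  192.168.0.0/16 (192.168.0.0 - 192.168.255.255)
Private (in 172.16.0.0/12)


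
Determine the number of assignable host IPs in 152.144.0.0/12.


Host bits = 32 - 12 = 20
Total addresses = 2^20 = 1048576
Usable = total - 2 (network and broadcast)
Usable hosts: 1048574


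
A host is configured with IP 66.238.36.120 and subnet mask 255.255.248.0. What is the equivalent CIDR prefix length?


Binary: 11111111.11111111.11111000.00000000
Count leading 1s
Prefix: /21


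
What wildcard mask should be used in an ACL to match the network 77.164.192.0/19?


Subnet mask: 255.255.224.0
Wildcard = 255.255.255.255 - subnet mask
255 - 255 = 0
255 - 255 = 0
255 - 224 = 31
255 - 0 = 255
Wildcard: 0.0.31.255


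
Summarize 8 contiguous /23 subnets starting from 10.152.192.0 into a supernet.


Original prefix: /23
Number of subnets: 8 = 2^3
New prefix = 23 - 3 = 20
Supernet: 10.152.192.0/20


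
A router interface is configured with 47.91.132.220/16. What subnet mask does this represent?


/16 means 16 network bits, 16 host bits
Binary: 11111111111111110000000000000000
Mask: 255.255.0.0


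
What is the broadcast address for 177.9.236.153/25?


Network: 177.9.236.128/25
Host bits = 7
Set all host bits to 1:
Broadcast: 177.9.236.255


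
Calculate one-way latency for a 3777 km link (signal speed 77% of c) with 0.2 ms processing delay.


Speed = 0.77 * 3e5 km/s = 231000 km/s
Propagation delay = 3777 / 231000 = 0.0164 s = 16.3506 ms
Processing delay = 0.2 ms
Total one-way latency = 16.5506 ms


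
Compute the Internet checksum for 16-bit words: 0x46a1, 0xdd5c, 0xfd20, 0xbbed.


Sum all words (with carry folding):
+ 0x46a1 = 0x46a1
+ 0xdd5c = 0x23fe
+ 0xfd20 = 0x211f
+ 0xbbed = 0xdd0c
One's complement: ~0xdd0c
Checksum = 0x22f3


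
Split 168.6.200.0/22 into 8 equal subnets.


New prefix = 22 + 3 = 25
Each subnet has 128 addresses
  168.6.200.0/25
  168.6.200.128/25
  168.6.201.0/25
  168.6.201.128/25
  168.6.202.0/25
  168.6.202.128/25
  168.6.203.0/25
  168.6.203.128/25
Subnets: 168.6.200.0/25, 168.6.200.128/25, 168.6.201.0/25, 168.6.201.128/25, 168.6.202.0/25, 168.6.202.128/25, 168.6.203.0/25, 168.6.203.128/25


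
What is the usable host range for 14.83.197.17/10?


Network: 14.64.0.0
Broadcast: 14.127.255.255
First usable = network + 1
Last usable = broadcast - 1
Range: 14.64.0.1 to 14.127.255.254


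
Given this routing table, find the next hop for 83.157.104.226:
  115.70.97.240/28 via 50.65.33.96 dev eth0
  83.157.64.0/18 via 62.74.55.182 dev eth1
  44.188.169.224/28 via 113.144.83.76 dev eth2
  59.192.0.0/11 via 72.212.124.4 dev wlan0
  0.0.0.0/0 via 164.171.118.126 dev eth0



Longest prefix match for 83.157.104.226:
  /28 115.70.97.240: no
  /18 83.157.64.0: MATCH
  /28 44.188.169.224: no
  /11 59.192.0.0: no
  /0 0.0.0.0: MATCH
Selected: next-hop 62.74.55.182 via eth1 (matched /18)


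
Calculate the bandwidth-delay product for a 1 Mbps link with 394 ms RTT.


BDP = bandwidth * RTT
= 1 Mbps * 394 ms
= 1 * 1e6 * 394 / 1000 bits
= 394000 bits
= 49250 bytes
= 48.0957 KB
BDP = 394000 bits (49250 bytes)


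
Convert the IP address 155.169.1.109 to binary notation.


155 = 10011011
169 = 10101001
1 = 00000001
109 = 01101101
Binary: 10011011.10101001.00000001.01101101


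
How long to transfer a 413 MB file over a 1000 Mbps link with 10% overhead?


Effective throughput = 1000 * (1 - 10/100) = 900 Mbps
File size in Mb = 413 * 8 = 3304 Mb
Time = 3304 / 900
Time = 3.6711 seconds


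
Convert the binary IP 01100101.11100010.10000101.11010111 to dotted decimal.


01100101 = 101
11100010 = 226
10000101 = 133
11010111 = 215
IP: 101.226.133.215


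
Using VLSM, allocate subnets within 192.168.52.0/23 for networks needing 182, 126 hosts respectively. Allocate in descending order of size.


182 hosts -> /24 (254 usable): 192.168.52.0/24
126 hosts -> /25 (126 usable): 192.168.53.0/25
Allocation: 192.168.52.0/24 (182 hosts, 254 usable); 192.168.53.0/25 (126 hosts, 126 usable)


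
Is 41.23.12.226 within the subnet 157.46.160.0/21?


Subnet network: 157.46.160.0
Test IP AND mask: 41.23.8.0
No, 41.23.12.226 is not in 157.46.160.0/21


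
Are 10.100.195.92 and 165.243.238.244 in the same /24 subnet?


Mask: 255.255.255.0
10.100.195.92 AND mask = 10.100.195.0
165.243.238.244 AND mask = 165.243.238.0
No, different subnets (10.100.195.0 vs 165.243.238.0)


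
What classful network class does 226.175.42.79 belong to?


First octet: 226
Binary: 11100010
1110xxxx -> Class D (224-239)
Class D (multicast), default mask N/A


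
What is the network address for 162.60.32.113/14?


IP:   10100010.00111100.00100000.01110001
Mask: 11111111.11111100.00000000.00000000
AND operation:
Net:  10100010.00111100.00000000.00000000
Network: 162.60.0.0/14


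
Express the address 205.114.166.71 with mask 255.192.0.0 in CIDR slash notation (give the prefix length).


Binary: 11111111.11000000.00000000.00000000
Count leading 1s
Prefix: /10


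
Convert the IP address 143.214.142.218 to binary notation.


143 = 10001111
214 = 11010110
142 = 10001110
218 = 11011010
Binary: 10001111.11010110.10001110.11011010


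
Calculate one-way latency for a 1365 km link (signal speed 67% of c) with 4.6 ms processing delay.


Speed = 0.67 * 3e5 km/s = 201000 km/s
Propagation delay = 1365 / 201000 = 0.0068 s = 6.791 ms
Processing delay = 4.6 ms
Total one-way latency = 11.391 ms


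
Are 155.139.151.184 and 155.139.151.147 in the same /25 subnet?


Mask: 255.255.255.128
155.139.151.184 AND mask = 155.139.151.128
155.139.151.147 AND mask = 155.139.151.128
Yes, same subnet (155.139.151.128)


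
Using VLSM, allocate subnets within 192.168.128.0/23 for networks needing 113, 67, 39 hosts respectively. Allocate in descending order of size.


113 hosts -> /25 (126 usable): 192.168.128.0/25
67 hosts -> /25 (126 usable): 192.168.128.128/25
39 hosts -> /26 (62 usable): 192.168.129.0/26
Allocation: 192.168.128.0/25 (113 hosts, 126 usable); 192.168.128.128/25 (67 hosts, 126 usable); 192.168.129.0/26 (39 hosts, 62 usable)


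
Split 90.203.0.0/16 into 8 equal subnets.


New prefix = 16 + 3 = 19
Each subnet has 8192 addresses
  90.203.0.0/19
  90.203.32.0/19
  90.203.64.0/19
  90.203.96.0/19
  90.203.128.0/19
  90.203.160.0/19
  90.203.192.0/19
  90.203.224.0/19
Subnets: 90.203.0.0/19, 90.203.32.0/19, 90.203.64.0/19, 90.203.96.0/19, 90.203.128.0/19, 90.203.160.0/19, 90.203.192.0/19, 90.203.224.0/19


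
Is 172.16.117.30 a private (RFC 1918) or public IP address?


RFC 1918 private ranges:
  10.0.0.0/8 (10.0.0.0 - 10.255.255.255)
  172.16.0.0/12 (172.16.0.0 - 172.31.255.255)
  192.168.0.0/16 (192.168.0.0 - 192.168.255.255)
Private (in 172.16.0.0/12)


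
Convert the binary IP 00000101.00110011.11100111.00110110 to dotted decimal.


00000101 = 5
00110011 = 51
11100111 = 231
00110110 = 54
IP: 5.51.231.54


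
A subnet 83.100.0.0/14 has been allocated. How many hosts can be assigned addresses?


Host bits = 32 - 14 = 18
Total addresses = 2^18 = 262144
Usable = total - 2 (network and broadcast)
Usable hosts: 262142


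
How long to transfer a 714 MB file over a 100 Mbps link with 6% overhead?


Effective throughput = 100 * (1 - 6/100) = 94 Mbps
File size in Mb = 714 * 8 = 5712 Mb
Time = 5712 / 94
Time = 60.766 seconds


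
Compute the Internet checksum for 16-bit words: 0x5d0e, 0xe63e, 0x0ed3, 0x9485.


Sum all words (with carry folding):
+ 0x5d0e = 0x5d0e
+ 0xe63e = 0x434d
+ 0x0ed3 = 0x5220
+ 0x9485 = 0xe6a5
One's complement: ~0xe6a5
Checksum = 0x195a


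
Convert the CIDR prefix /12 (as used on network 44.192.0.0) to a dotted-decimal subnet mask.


/12 means 12 network bits, 20 host bits
Binary: 11111111111100000000000000000000
Mask: 255.240.0.0


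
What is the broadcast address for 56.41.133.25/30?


Network: 56.41.133.24/30
Host bits = 2
Set all host bits to 1:
Broadcast: 56.41.133.27


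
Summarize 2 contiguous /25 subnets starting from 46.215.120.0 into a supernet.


Original prefix: /25
Number of subnets: 2 = 2^1
New prefix = 25 - 1 = 24
Supernet: 46.215.120.0/24


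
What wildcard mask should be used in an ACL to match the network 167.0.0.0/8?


Subnet mask: 255.0.0.0
Wildcard = 255.255.255.255 - subnet mask
255 - 255 = 0
255 - 0 = 255
255 - 0 = 255
255 - 0 = 255
Wildcard: 0.255.255.255


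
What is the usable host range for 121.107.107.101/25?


Network: 121.107.107.0
Broadcast: 121.107.107.127
First usable = network + 1
Last usable = broadcast - 1
Range: 121.107.107.1 to 121.107.107.126


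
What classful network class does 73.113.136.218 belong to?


First octet: 73
Binary: 01001001
0xxxxxxx -> Class A (1-126)
Class A, default mask 255.0.0.0 (/8)


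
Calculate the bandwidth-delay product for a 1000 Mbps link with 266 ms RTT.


BDP = bandwidth * RTT
= 1000 Mbps * 266 ms
= 1000 * 1e6 * 266 / 1000 bits
= 266000000 bits
= 33250000 bytes
= 32470.7031 KB
BDP = 266000000 bits (33250000 bytes)


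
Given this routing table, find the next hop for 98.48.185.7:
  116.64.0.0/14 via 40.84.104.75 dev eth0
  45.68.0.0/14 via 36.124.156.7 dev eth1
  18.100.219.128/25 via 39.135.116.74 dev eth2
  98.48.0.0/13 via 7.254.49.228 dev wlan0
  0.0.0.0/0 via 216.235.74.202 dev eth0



Longest prefix match for 98.48.185.7:
  /14 116.64.0.0: no
  /14 45.68.0.0: no
  /25 18.100.219.128: no
  /13 98.48.0.0: MATCH
  /0 0.0.0.0: MATCH
Selected: next-hop 7.254.49.228 via wlan0 (matched /13)


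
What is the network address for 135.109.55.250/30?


IP:   10000111.01101101.00110111.11111010
Mask: 11111111.11111111.11111111.11111100
AND operation:
Net:  10000111.01101101.00110111.11111000
Network: 135.109.55.248/30


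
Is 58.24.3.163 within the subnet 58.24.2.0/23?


Subnet network: 58.24.2.0
Test IP AND mask: 58.24.2.0
Yes, 58.24.3.163 is in 58.24.2.0/23


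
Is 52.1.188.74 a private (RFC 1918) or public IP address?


RFC 1918 private ranges:
  10.0.0.0/8 (10.0.0.0 - 10.255.255.255)
  172.16.0.0/12 (172.16.0.0 - 172.31.255.255)
  192.168.0.0/16 (192.168.0.0 - 192.168.255.255)
Public (not in any RFC 1918 range)


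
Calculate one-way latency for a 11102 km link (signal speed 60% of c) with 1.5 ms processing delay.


Speed = 0.6 * 3e5 km/s = 180000 km/s
Propagation delay = 11102 / 180000 = 0.0617 s = 61.6778 ms
Processing delay = 1.5 ms
Total one-way latency = 63.1778 ms


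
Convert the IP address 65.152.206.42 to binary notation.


65 = 01000001
152 = 10011000
206 = 11001110
42 = 00101010
Binary: 01000001.10011000.11001110.00101010


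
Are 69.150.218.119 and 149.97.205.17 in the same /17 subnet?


Mask: 255.255.128.0
69.150.218.119 AND mask = 69.150.128.0
149.97.205.17 AND mask = 149.97.128.0
No, different subnets (69.150.128.0 vs 149.97.128.0)


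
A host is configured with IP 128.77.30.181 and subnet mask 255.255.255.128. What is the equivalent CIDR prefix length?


Binary: 11111111.11111111.11111111.10000000
Count leading 1s
Prefix: /25


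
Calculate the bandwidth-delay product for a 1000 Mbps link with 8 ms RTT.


BDP = bandwidth * RTT
= 1000 Mbps * 8 ms
= 1000 * 1e6 * 8 / 1000 bits
= 8000000 bits
= 1000000 bytes
= 976.5625 KB
BDP = 8000000 bits (1000000 bytes)


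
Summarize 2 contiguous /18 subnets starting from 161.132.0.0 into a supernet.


Original prefix: /18
Number of subnets: 2 = 2^1
New prefix = 18 - 1 = 17
Supernet: 161.132.0.0/17
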